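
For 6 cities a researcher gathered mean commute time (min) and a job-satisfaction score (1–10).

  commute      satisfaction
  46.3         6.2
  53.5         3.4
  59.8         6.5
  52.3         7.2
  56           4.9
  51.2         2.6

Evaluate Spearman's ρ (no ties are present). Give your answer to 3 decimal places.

Rank commute: 1, 4, 6, 3, 5, 2
Rank satisfaction: 4, 2, 5, 6, 3, 1
d = rank(commute) − rank(satisfaction): -3, 2, 1, -3, 2, 1; Σd² = 28
ρ = 1 − 6Σd² / [n(n²−1)] = 1 − 6×28 / (6×35) = 1 − 168/210 ≈ 0.200

0.200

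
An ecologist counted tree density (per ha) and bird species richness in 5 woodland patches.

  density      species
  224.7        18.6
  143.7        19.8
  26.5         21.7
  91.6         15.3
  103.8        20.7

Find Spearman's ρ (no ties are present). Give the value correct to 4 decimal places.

Rank density: 5, 4, 1, 2, 3
Rank species: 2, 3, 5, 1, 4
d = rank(density) − rank(species): 3, 1, -4, 1, -1; Σd² = 28
ρ = 1 − 6Σd² / [n(n²−1)] = 1 − 6×28 / (5×24) = 1 − 168/120 ≈ -0.4000

-0.4000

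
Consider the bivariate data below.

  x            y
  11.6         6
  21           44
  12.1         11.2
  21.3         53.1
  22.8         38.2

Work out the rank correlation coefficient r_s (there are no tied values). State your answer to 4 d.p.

0.7000

Rank x: 1, 3, 2, 4, 5
Rank y: 1, 4, 2, 5, 3
d = rank(x) − rank(y): 0, -1, 0, -1, 2; Σd² = 6
ρ = 1 − 6Σd² / [n(n²−1)] = 1 − 6×6 / (5×24) = 1 − 36/120 ≈ 0.7000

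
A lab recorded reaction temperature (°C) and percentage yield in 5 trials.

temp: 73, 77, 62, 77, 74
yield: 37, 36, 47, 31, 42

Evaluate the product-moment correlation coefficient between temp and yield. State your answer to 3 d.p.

-0.859

n = 5, Σx = 363, Σy = 193, Σx² = 26507, Σy² = 7599, Σxy = 13882
nΣxy − ΣxΣy = 69410 − 70059 = -649
nΣx² − (Σx)² = 132535 − 131769 = 766; nΣy² − (Σy)² = 37995 − 37249 = 746
r = -649 / √(766 × 746) = -649 / 755.9339 ≈ -0.859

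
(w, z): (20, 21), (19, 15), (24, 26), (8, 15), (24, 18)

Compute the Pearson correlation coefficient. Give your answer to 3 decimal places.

n = 5, Σw = 95, Σz = 95, Σw² = 1977, Σz² = 1891, Σwz = 1881
nΣwz − ΣwΣz = 9405 − 9025 = 380
nΣw² − (Σw)² = 9885 − 9025 = 860; nΣz² − (Σz)² = 9455 − 9025 = 430
r = 380 / √(860 × 430) = 380 / 608.1118 ≈ 0.625

0.625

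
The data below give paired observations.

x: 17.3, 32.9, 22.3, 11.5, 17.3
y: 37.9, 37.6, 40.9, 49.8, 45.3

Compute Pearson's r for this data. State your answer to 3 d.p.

-0.739

n = 5, Σx = 101.3, Σy = 211.5, Σx² = 2310.53, Σy² = 9055.11, Σxy = 4161.17
nΣxy − ΣxΣy = 20805.85 − 21424.95 = -619.1
nΣx² − (Σx)² = 11552.65 − 10261.69 = 1290.96; nΣy² − (Σy)² = 45275.55 − 44732.25 = 543.3
r = -619.1 / √(1290.96 × 543.3) = -619.1 / 837.4835 ≈ -0.739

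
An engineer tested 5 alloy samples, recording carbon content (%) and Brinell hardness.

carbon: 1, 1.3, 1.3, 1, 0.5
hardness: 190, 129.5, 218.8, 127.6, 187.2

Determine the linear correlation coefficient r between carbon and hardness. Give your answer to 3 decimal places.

-0.117

n = 5, Σx = 5.1, Σy = 853.1, Σx² = 5.63, Σy² = 152069.29, Σxy = 863.99
nΣxy − ΣxΣy = 4319.95 − 4350.81 = -30.86
nΣx² − (Σx)² = 28.15 − 26.01 = 2.14; nΣy² − (Σy)² = 760346.45 − 727779.61 = 32566.84
r = -30.86 / √(2.14 × 32566.84) = -30.86 / 263.9944 ≈ -0.117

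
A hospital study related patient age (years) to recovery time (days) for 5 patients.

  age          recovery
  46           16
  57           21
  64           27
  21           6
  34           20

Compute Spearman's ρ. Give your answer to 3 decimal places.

0.900

Rank age: 3, 4, 5, 1, 2
Rank recovery: 2, 4, 5, 1, 3
d = rank(age) − rank(recovery): 1, 0, 0, 0, -1; Σd² = 2
ρ = 1 − 6Σd² / [n(n²−1)] = 1 − 6×2 / (5×24) = 1 − 12/120 ≈ 0.900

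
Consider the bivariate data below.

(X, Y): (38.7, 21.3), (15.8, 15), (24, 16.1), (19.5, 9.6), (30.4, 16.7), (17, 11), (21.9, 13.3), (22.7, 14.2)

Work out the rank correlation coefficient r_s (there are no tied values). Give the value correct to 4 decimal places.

0.7381

Rank X: 8, 1, 6, 3, 7, 2, 4, 5
Rank Y: 8, 5, 6, 1, 7, 2, 3, 4
d = rank(X) − rank(Y): 0, -4, 0, 2, 0, 0, 1, 1; Σd² = 22
ρ = 1 − 6Σd² / [n(n²−1)] = 1 − 6×22 / (8×63) = 1 − 132/504 ≈ 0.7381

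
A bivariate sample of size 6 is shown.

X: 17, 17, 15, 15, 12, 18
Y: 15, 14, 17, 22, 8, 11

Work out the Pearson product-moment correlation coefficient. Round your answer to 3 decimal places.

0.172

n = 6, ΣX = 94, ΣY = 87, ΣX² = 1496, ΣY² = 1379, ΣXY = 1372
nΣXY − ΣXΣY = 8232 − 8178 = 54
nΣX² − (ΣX)² = 8976 − 8836 = 140; nΣY² − (ΣY)² = 8274 − 7569 = 705
r = 54 / √(140 × 705) = 54 / 314.1656 ≈ 0.172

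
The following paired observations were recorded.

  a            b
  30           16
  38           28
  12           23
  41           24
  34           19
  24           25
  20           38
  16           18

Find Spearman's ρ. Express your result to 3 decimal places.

0.143

Rank a: 5, 7, 1, 8, 6, 4, 3, 2
Rank b: 1, 7, 4, 5, 3, 6, 8, 2
d = rank(a) − rank(b): 4, 0, -3, 3, 3, -2, -5, 0; Σd² = 72
ρ = 1 − 6Σd² / [n(n²−1)] = 1 − 6×72 / (8×63) = 1 − 432/504 ≈ 0.143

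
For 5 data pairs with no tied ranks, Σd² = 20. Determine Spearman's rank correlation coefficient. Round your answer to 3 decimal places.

ρ = 1 − 6Σd² / [n(n²−1)] = 1 − 6×20 / (5×24)
  = 1 − 120/120 = 1 − 1.0000 ≈ 0.000

0.000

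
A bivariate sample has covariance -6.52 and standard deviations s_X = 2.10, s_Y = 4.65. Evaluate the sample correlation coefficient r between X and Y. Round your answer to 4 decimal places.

r = Cov(X,Y) / (s_X · s_Y) = -6.52 / (2.10 × 4.65)
  = -6.52 / 9.7650 ≈ -0.6677

-0.6677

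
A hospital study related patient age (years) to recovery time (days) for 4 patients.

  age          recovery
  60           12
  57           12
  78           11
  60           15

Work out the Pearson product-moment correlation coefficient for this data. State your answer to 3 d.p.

n = 4, Σx = 255, Σy = 50, Σx² = 16533, Σy² = 634, Σxy = 3162
nΣxy − ΣxΣy = 12648 − 12750 = -102
nΣx² − (Σx)² = 66132 − 65025 = 1107; nΣy² − (Σy)² = 2536 − 2500 = 36
r = -102 / √(1107 × 36) = -102 / 199.6297 ≈ -0.511

-0.511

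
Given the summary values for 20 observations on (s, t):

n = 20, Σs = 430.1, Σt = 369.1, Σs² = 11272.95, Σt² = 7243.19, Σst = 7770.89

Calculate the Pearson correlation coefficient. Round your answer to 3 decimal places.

-0.178

r = (nΣst − ΣsΣt) / √[(nΣs² − (Σs)²)(nΣt² − (Σt)²)]
Numerator: 20×7770.89 − 430.1×369.1 = -3332.11
Denominator: √[(225459 − 184986.01)(144863.8 − 136234.81)] = √[40472.99 × 8628.99] = 18687.9915
r = -3332.11 / 18687.9915 ≈ -0.178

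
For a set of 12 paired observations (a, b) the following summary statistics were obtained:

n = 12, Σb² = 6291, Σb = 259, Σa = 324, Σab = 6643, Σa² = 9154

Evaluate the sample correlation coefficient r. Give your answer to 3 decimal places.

r = (nΣab − ΣaΣb) / √[(nΣa² − (Σa)²)(nΣb² − (Σb)²)]
Numerator: 12×6643 − 324×259 = -4200
Denominator: √[(109848 − 104976)(75492 − 67081)] = √[4872 × 8411] = 6401.4367
r = -4200 / 6401.4367 ≈ -0.656

-0.656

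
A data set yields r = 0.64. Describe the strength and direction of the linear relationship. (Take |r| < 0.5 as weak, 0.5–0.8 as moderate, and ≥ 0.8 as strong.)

r = 0.64 > 0 so the relationship is positive.
|r| = 0.64, which falls in the moderate range.

moderate positive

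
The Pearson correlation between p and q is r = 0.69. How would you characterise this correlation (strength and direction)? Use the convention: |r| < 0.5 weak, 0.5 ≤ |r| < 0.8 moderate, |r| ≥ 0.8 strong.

r = 0.69 > 0 so the relationship is positive.
|r| = 0.69, which falls in the moderate range.

moderate positive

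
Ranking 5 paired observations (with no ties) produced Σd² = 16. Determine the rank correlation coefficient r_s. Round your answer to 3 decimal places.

ρ = 1 − 6Σd² / [n(n²−1)] = 1 − 6×16 / (5×24)
  = 1 − 96/120 = 1 − 0.8000 ≈ 0.200

0.200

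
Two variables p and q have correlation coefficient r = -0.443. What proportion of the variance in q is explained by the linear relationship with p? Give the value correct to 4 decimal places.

0.1962

r² = (-0.443)² = 0.1962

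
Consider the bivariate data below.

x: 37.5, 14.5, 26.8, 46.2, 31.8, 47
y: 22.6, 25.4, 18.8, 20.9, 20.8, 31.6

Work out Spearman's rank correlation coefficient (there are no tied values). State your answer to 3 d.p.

0.371

Rank x: 4, 1, 2, 5, 3, 6
Rank y: 4, 5, 1, 3, 2, 6
d = rank(x) − rank(y): 0, -4, 1, 2, 1, 0; Σd² = 22
ρ = 1 − 6Σd² / [n(n²−1)] = 1 − 6×22 / (6×35) = 1 − 132/210 ≈ 0.371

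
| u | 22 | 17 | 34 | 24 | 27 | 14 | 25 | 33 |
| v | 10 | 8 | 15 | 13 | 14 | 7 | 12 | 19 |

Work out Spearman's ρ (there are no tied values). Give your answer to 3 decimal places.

0.952

Rank u: 3, 2, 8, 4, 6, 1, 5, 7
Rank v: 3, 2, 7, 5, 6, 1, 4, 8
d = rank(u) − rank(v): 0, 0, 1, -1, 0, 0, 1, -1; Σd² = 4
ρ = 1 − 6Σd² / [n(n²−1)] = 1 − 6×4 / (8×63) = 1 − 24/504 ≈ 0.952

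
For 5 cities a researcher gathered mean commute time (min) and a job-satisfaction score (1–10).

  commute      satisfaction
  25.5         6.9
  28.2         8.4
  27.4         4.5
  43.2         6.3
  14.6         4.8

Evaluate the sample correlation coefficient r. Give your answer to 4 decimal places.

n = 5, Σx = 138.9, Σy = 30.9, Σx² = 4275.65, Σy² = 201.15, Σxy = 878.37
nΣxy − ΣxΣy = 4391.85 − 4292.01 = 99.84
nΣx² − (Σx)² = 21378.25 − 19293.21 = 2085.04; nΣy² − (Σy)² = 1005.75 − 954.81 = 50.94
r = 99.84 / √(2085.04 × 50.94) = 99.84 / 325.9017 ≈ 0.3064

0.3064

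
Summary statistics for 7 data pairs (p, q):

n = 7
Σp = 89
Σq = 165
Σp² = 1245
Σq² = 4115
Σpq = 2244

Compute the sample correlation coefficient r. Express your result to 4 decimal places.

r = (nΣpq − ΣpΣq) / √[(nΣp² − (Σp)²)(nΣq² − (Σq)²)]
Numerator: 7×2244 − 89×165 = 1023
Denominator: √[(8715 − 7921)(28805 − 27225)] = √[794 × 1580] = 1120.0536
r = 1023 / 1120.0536 ≈ 0.9133

0.9133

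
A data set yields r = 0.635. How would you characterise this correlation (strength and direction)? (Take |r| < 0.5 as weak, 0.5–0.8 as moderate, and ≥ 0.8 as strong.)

r = 0.635 > 0 so the relationship is positive.
|r| = 0.635, which falls in the moderate range.

moderate positive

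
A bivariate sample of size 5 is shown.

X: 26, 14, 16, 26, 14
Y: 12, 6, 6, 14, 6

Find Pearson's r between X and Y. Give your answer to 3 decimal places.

n = 5, ΣX = 96, ΣY = 44, ΣX² = 2000, ΣY² = 448, ΣXY = 940
nΣXY − ΣXΣY = 4700 − 4224 = 476
nΣX² − (ΣX)² = 10000 − 9216 = 784; nΣY² − (ΣY)² = 2240 − 1936 = 304
r = 476 / √(784 × 304) = 476 / 488.1967 ≈ 0.975

0.975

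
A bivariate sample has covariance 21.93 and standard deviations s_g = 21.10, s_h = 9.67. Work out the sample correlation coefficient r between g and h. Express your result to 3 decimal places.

0.107

r = Cov(g,h) / (s_g · s_h) = 21.93 / (21.10 × 9.67)
  = 21.93 / 204.0370 ≈ 0.107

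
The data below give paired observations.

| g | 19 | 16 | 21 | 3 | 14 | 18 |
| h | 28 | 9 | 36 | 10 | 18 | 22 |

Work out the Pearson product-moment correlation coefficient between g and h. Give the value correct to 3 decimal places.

0.727

n = 6, Σg = 91, Σh = 123, Σg² = 1587, Σh² = 3069, Σgh = 2110
nΣgh − ΣgΣh = 12660 − 11193 = 1467
nΣg² − (Σg)² = 9522 − 8281 = 1241; nΣh² − (Σh)² = 18414 − 15129 = 3285
r = 1467 / √(1241 × 3285) = 1467 / 2019.0802 ≈ 0.727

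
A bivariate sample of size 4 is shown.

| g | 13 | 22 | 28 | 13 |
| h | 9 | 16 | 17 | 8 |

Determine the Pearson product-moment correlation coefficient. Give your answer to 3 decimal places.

n = 4, Σg = 76, Σh = 50, Σg² = 1606, Σh² = 690, Σgh = 1049
nΣgh − ΣgΣh = 4196 − 3800 = 396
nΣg² − (Σg)² = 6424 − 5776 = 648; nΣh² − (Σh)² = 2760 − 2500 = 260
r = 396 / √(648 × 260) = 396 / 410.4632 ≈ 0.965

0.965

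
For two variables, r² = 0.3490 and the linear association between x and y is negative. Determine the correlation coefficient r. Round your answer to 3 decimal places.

-0.591

|r| = √0.3490 = 0.591
The association is negative, so r = −0.591.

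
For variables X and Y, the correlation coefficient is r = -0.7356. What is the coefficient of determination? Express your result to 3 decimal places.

0.541

r² = (-0.7356)² = 0.541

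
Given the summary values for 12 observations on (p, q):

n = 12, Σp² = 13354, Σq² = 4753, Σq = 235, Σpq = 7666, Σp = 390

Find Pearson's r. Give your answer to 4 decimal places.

r = (nΣpq − ΣpΣq) / √[(nΣp² − (Σp)²)(nΣq² − (Σq)²)]
Numerator: 12×7666 − 390×235 = 342
Denominator: √[(160248 − 152100)(57036 − 55225)] = √[8148 × 1811] = 3841.3576
r = 342 / 3841.3576 ≈ 0.0890

0.0890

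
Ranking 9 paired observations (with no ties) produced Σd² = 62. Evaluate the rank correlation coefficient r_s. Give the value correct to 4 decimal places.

0.4833

ρ = 1 − 6Σd² / [n(n²−1)] = 1 − 6×62 / (9×80)
  = 1 − 372/720 = 1 − 0.51667 ≈ 0.4833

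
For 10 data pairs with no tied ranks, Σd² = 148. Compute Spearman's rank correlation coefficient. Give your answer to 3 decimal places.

0.103

ρ = 1 − 6Σd² / [n(n²−1)] = 1 − 6×148 / (10×99)
  = 1 − 888/990 = 1 − 0.8970 ≈ 0.103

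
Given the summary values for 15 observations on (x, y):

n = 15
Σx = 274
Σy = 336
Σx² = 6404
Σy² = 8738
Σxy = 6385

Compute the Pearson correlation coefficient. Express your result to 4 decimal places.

0.1900

r = (nΣxy − ΣxΣy) / √[(nΣx² − (Σx)²)(nΣy² − (Σy)²)]
Numerator: 15×6385 − 274×336 = 3711
Denominator: √[(96060 − 75076)(131070 − 112896)] = √[20984 × 18174] = 19528.5231
r = 3711 / 19528.5231 ≈ 0.1900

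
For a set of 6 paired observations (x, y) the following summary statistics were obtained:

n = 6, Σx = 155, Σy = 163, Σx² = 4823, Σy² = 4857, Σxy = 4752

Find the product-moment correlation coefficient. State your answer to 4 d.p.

0.9132

r = (nΣxy − ΣxΣy) / √[(nΣx² − (Σx)²)(nΣy² − (Σy)²)]
Numerator: 6×4752 − 155×163 = 3247
Denominator: √[(28938 − 24025)(29142 − 26569)] = √[4913 × 2573] = 3555.4394
r = 3247 / 3555.4394 ≈ 0.9132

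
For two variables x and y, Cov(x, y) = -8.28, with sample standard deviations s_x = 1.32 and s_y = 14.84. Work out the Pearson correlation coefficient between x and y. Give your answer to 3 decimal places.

r = Cov(x,y) / (s_x · s_y) = -8.28 / (1.32 × 14.84)
  = -8.28 / 19.5888 ≈ -0.423

-0.423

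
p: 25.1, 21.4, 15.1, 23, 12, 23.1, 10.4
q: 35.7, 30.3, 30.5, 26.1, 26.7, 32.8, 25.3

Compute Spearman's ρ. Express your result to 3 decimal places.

0.750

Rank p: 7, 4, 3, 5, 2, 6, 1
Rank q: 7, 4, 5, 2, 3, 6, 1
d = rank(p) − rank(q): 0, 0, -2, 3, -1, 0, 0; Σd² = 14
ρ = 1 − 6Σd² / [n(n²−1)] = 1 − 6×14 / (7×48) = 1 − 84/336 ≈ 0.750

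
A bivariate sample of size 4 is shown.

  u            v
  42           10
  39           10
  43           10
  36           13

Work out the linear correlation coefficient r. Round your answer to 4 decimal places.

-0.8433

n = 4, Σu = 160, Σv = 43, Σu² = 6430, Σv² = 469, Σuv = 1708
nΣuv − ΣuΣv = 6832 − 6880 = -48
nΣu² − (Σu)² = 25720 − 25600 = 120; nΣv² − (Σv)² = 1876 − 1849 = 27
r = -48 / √(120 × 27) = -48 / 56.9210 ≈ -0.8433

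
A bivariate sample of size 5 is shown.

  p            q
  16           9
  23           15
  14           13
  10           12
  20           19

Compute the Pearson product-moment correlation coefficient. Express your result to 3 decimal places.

n = 5, Σp = 83, Σq = 68, Σp² = 1481, Σq² = 980, Σpq = 1171
nΣpq − ΣpΣq = 5855 − 5644 = 211
nΣp² − (Σp)² = 7405 − 6889 = 516; nΣq² − (Σq)² = 4900 − 4624 = 276
r = 211 / √(516 × 276) = 211 / 377.3804 ≈ 0.559

0.559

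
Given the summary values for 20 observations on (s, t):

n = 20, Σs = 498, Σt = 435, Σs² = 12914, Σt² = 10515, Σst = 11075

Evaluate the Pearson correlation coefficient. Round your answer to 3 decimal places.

r = (nΣst − ΣsΣt) / √[(nΣs² − (Σs)²)(nΣt² − (Σt)²)]
Numerator: 20×11075 − 498×435 = 4870
Denominator: √[(258280 − 248004)(210300 − 189225)] = √[10276 × 21075] = 14716.2054
r = 4870 / 14716.2054 ≈ 0.331

0.331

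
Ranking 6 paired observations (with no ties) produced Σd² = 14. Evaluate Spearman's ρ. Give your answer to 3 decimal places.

ρ = 1 − 6Σd² / [n(n²−1)] = 1 − 6×14 / (6×35)
  = 1 − 84/210 = 1 − 0.4000 ≈ 0.600

0.600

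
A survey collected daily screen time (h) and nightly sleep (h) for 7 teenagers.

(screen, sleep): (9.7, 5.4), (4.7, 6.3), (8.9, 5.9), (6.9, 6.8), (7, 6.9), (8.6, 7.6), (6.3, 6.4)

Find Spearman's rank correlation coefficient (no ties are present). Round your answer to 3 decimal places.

-0.286

Rank screen: 7, 1, 6, 3, 4, 5, 2
Rank sleep: 1, 3, 2, 5, 6, 7, 4
d = rank(screen) − rank(sleep): 6, -2, 4, -2, -2, -2, -2; Σd² = 72
ρ = 1 − 6Σd² / [n(n²−1)] = 1 − 6×72 / (7×48) = 1 − 432/336 ≈ -0.286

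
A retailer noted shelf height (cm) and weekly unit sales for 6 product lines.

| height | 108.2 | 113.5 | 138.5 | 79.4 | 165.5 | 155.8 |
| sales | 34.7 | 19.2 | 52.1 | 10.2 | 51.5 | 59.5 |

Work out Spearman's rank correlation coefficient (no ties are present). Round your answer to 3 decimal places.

0.771

Rank height: 2, 3, 4, 1, 6, 5
Rank sales: 3, 2, 5, 1, 4, 6
d = rank(height) − rank(sales): -1, 1, -1, 0, 2, -1; Σd² = 8
ρ = 1 − 6Σd² / [n(n²−1)] = 1 − 6×8 / (6×35) = 1 − 48/210 ≈ 0.771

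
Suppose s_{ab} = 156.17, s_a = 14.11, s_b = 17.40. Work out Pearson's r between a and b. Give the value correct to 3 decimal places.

r = Cov(a,b) / (s_a · s_b) = 156.17 / (14.11 × 17.40)
  = 156.17 / 245.5140 ≈ 0.636

0.636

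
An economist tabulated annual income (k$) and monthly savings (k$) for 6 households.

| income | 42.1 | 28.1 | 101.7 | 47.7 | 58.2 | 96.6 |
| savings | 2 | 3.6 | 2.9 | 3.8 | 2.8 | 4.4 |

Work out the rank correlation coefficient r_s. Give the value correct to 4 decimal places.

Rank income: 2, 1, 6, 3, 4, 5
Rank savings: 1, 4, 3, 5, 2, 6
d = rank(income) − rank(savings): 1, -3, 3, -2, 2, -1; Σd² = 28
ρ = 1 − 6Σd² / [n(n²−1)] = 1 − 6×28 / (6×35) = 1 − 168/210 ≈ 0.2000

0.2000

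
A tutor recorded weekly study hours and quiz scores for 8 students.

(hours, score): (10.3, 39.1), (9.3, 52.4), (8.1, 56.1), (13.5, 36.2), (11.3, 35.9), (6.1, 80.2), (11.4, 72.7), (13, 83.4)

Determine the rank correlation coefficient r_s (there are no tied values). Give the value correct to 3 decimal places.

Rank hours: 4, 3, 2, 8, 5, 1, 6, 7
Rank score: 3, 4, 5, 2, 1, 7, 6, 8
d = rank(hours) − rank(score): 1, -1, -3, 6, 4, -6, 0, -1; Σd² = 100
ρ = 1 − 6Σd² / [n(n²−1)] = 1 − 6×100 / (8×63) = 1 − 600/504 ≈ -0.190

-0.190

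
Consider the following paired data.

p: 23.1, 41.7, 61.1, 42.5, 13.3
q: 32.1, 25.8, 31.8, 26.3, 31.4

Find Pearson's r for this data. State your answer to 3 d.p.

-0.260

n = 5, Σp = 181.7, Σq = 147.4, Σp² = 7988.85, Σq² = 4384.94, Σpq = 5295.72
nΣpq − ΣpΣq = 26478.6 − 26782.58 = -303.98
nΣp² − (Σp)² = 39944.25 − 33014.89 = 6929.36; nΣq² − (Σq)² = 21924.7 − 21726.76 = 197.94
r = -303.98 / √(6929.36 × 197.94) = -303.98 / 1171.1522 ≈ -0.260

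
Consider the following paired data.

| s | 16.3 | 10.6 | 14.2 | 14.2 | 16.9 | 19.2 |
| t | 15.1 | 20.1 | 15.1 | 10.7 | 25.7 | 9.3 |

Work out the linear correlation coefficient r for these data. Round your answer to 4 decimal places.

-0.2675

n = 6, Σs = 91.4, Σt = 96, Σs² = 1435.58, Σt² = 1721.5, Σst = 1438.44
nΣst − ΣsΣt = 8630.64 − 8774.4 = -143.76
nΣs² − (Σs)² = 8613.48 − 8353.96 = 259.52; nΣt² − (Σt)² = 10329 − 9216 = 1113
r = -143.76 / √(259.52 × 1113) = -143.76 / 537.4437 ≈ -0.2675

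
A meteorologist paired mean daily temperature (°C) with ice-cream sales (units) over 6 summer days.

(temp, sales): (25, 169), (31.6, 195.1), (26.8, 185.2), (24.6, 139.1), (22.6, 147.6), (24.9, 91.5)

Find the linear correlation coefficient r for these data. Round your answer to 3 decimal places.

0.606

n = 6, Σx = 155.5, Σy = 927.5, Σx² = 4077.73, Σy² = 150430.87, Σxy = 24389.49
nΣxy − ΣxΣy = 146336.94 − 144226.25 = 2110.69
nΣx² − (Σx)² = 24466.38 − 24180.25 = 286.13; nΣy² − (Σy)² = 902585.22 − 860256.25 = 42328.97
r = 2110.69 / √(286.13 × 42328.97) = 2110.69 / 3480.1707 ≈ 0.606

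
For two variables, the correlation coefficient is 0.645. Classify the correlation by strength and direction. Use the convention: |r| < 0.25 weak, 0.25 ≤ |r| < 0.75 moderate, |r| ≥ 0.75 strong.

r = 0.645 > 0 so the relationship is positive.
|r| = 0.645, which falls in the moderate range.

moderate positive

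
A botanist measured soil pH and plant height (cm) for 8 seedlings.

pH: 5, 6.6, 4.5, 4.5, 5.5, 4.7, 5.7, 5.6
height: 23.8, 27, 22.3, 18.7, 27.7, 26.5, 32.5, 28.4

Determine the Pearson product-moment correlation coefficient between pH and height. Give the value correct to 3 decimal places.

n = 8, Σx = 42.1, Σy = 206.9, Σx² = 225.25, Σy² = 5474.77, Σxy = 1102.89
nΣxy − ΣxΣy = 8823.12 − 8710.49 = 112.63
nΣx² − (Σx)² = 1802 − 1772.41 = 29.59; nΣy² − (Σy)² = 43798.16 − 42807.61 = 990.55
r = 112.63 / √(29.59 × 990.55) = 112.63 / 171.2027 ≈ 0.658

0.658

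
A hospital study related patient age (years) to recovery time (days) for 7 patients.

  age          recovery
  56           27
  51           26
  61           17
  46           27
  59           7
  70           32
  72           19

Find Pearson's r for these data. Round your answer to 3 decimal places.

n = 7, Σx = 415, Σy = 155, Σx² = 25139, Σy² = 3857, Σxy = 9138
nΣxy − ΣxΣy = 63966 − 64325 = -359
nΣx² − (Σx)² = 175973 − 172225 = 3748; nΣy² − (Σy)² = 26999 − 24025 = 2974
r = -359 / √(3748 × 2974) = -359 / 3338.6452 ≈ -0.108

-0.108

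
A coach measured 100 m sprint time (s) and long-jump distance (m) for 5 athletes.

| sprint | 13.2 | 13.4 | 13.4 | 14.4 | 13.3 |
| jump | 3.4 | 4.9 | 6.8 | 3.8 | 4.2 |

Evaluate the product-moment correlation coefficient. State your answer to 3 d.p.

n = 5, Σx = 67.7, Σy = 23.1, Σx² = 917.61, Σy² = 113.89, Σxy = 312.24
nΣxy − ΣxΣy = 1561.2 − 1563.87 = -2.67
nΣx² − (Σx)² = 4588.05 − 4583.29 = 4.76; nΣy² − (Σy)² = 569.45 − 533.61 = 35.84
r = -2.67 / √(4.76 × 35.84) = -2.67 / 13.0613 ≈ -0.204

-0.204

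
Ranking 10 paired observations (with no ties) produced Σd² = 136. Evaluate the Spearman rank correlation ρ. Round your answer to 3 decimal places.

ρ = 1 − 6Σd² / [n(n²−1)] = 1 − 6×136 / (10×99)
  = 1 − 816/990 = 1 − 0.8242 ≈ 0.176

0.176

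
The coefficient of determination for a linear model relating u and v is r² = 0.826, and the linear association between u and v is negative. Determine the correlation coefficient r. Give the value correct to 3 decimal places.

|r| = √0.826 = 0.909
The association is negative, so r = −0.909.

-0.909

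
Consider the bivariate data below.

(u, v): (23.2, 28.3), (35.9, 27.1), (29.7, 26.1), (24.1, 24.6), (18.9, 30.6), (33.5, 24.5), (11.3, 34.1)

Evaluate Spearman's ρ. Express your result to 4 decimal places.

Rank u: 3, 7, 5, 4, 2, 6, 1
Rank v: 5, 4, 3, 2, 6, 1, 7
d = rank(u) − rank(v): -2, 3, 2, 2, -4, 5, -6; Σd² = 98
ρ = 1 − 6Σd² / [n(n²−1)] = 1 − 6×98 / (7×48) = 1 − 588/336 ≈ -0.7500

-0.7500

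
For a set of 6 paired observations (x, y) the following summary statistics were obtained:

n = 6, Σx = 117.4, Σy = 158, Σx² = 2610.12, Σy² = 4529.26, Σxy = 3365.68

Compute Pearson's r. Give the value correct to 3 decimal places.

r = (nΣxy − ΣxΣy) / √[(nΣx² − (Σx)²)(nΣy² − (Σy)²)]
Numerator: 6×3365.68 − 117.4×158 = 1644.88
Denominator: √[(15660.72 − 13782.76)(27175.56 − 24964)] = √[1877.96 × 2211.56] = 2037.9453
r = 1644.88 / 2037.9453 ≈ 0.807

0.807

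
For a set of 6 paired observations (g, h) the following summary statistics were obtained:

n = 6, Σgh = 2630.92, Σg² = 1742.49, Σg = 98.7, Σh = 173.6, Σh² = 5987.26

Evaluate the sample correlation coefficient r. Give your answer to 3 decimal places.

-0.664

r = (nΣgh − ΣgΣh) / √[(nΣg² − (Σg)²)(nΣh² − (Σh)²)]
Numerator: 6×2630.92 − 98.7×173.6 = -1348.8
Denominator: √[(10454.94 − 9741.69)(35923.56 − 30136.96)] = √[713.25 × 5786.6] = 2031.5739
r = -1348.8 / 2031.5739 ≈ -0.664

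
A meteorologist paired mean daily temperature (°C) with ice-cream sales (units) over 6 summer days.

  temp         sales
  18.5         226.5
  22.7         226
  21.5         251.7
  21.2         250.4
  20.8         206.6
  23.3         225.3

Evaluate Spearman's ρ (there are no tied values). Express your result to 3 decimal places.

Rank temp: 1, 5, 4, 3, 2, 6
Rank sales: 4, 3, 6, 5, 1, 2
d = rank(temp) − rank(sales): -3, 2, -2, -2, 1, 4; Σd² = 38
ρ = 1 − 6Σd² / [n(n²−1)] = 1 − 6×38 / (6×35) = 1 − 228/210 ≈ -0.086

-0.086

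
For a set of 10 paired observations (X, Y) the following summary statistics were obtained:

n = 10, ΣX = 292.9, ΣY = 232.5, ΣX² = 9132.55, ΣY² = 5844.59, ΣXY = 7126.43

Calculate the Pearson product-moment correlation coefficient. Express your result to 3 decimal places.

0.642

r = (nΣXY − ΣXΣY) / √[(nΣX² − (ΣX)²)(nΣY² − (ΣY)²)]
Numerator: 10×7126.43 − 292.9×232.5 = 3165.05
Denominator: √[(91325.5 − 85790.41)(58445.9 − 54056.25)] = √[5535.09 × 4389.65] = 4929.2097
r = 3165.05 / 4929.2097 ≈ 0.642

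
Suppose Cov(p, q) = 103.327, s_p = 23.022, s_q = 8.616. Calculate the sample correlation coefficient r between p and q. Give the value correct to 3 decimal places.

r = Cov(p,q) / (s_p · s_q) = 103.327 / (23.022 × 8.616)
  = 103.327 / 198.3576 ≈ 0.521

0.521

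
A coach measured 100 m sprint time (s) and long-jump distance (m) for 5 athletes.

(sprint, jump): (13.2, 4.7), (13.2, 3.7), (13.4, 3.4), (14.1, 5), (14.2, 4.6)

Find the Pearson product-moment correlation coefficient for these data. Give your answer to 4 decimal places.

n = 5, Σx = 68.1, Σy = 21.4, Σx² = 928.49, Σy² = 93.5, Σxy = 292.26
nΣxy − ΣxΣy = 1461.3 − 1457.34 = 3.96
nΣx² − (Σx)² = 4642.45 − 4637.61 = 4.84; nΣy² − (Σy)² = 467.5 − 457.96 = 9.54
r = 3.96 / √(4.84 × 9.54) = 3.96 / 6.7951 ≈ 0.5828

0.5828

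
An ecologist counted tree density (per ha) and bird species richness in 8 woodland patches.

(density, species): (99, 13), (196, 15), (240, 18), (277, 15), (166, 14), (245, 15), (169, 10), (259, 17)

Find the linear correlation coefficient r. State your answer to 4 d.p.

n = 8, Σx = 1651, Σy = 117, Σx² = 365769, Σy² = 1753, Σxy = 24794
nΣxy − ΣxΣy = 198352 − 193167 = 5185
nΣx² − (Σx)² = 2926152 − 2725801 = 200351; nΣy² − (Σy)² = 14024 − 13689 = 335
r = 5185 / √(200351 × 335) = 5185 / 8192.5323 ≈ 0.6329

0.6329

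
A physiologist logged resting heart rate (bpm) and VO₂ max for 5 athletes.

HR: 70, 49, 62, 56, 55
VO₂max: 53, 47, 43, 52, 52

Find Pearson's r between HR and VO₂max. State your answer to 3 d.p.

0.192

n = 5, Σx = 292, Σy = 247, Σx² = 17306, Σy² = 12275, Σxy = 14451
nΣxy − ΣxΣy = 72255 − 72124 = 131
nΣx² − (Σx)² = 86530 − 85264 = 1266; nΣy² − (Σy)² = 61375 − 61009 = 366
r = 131 / √(1266 × 366) = 131 / 680.7026 ≈ 0.192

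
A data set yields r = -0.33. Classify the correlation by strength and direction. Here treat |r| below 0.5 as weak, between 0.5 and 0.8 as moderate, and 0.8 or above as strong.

r = -0.33 < 0 so the relationship is negative.
|r| = 0.33, which falls in the weak range.

weak negative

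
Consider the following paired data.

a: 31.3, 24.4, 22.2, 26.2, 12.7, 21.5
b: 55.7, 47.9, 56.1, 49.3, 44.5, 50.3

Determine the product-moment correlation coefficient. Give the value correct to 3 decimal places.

n = 6, Σa = 138.3, Σb = 303.8, Σa² = 3377.87, Σb² = 15484.94, Σab = 7095.85
nΣab − ΣaΣb = 42575.1 − 42015.54 = 559.56
nΣa² − (Σa)² = 20267.22 − 19126.89 = 1140.33; nΣb² − (Σb)² = 92909.64 − 92294.44 = 615.2
r = 559.56 / √(1140.33 × 615.2) = 559.56 / 837.5745 ≈ 0.668

0.668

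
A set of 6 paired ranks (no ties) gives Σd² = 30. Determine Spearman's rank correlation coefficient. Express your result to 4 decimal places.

ρ = 1 − 6Σd² / [n(n²−1)] = 1 − 6×30 / (6×35)
  = 1 − 180/210 = 1 − 0.85714 ≈ 0.1429

0.1429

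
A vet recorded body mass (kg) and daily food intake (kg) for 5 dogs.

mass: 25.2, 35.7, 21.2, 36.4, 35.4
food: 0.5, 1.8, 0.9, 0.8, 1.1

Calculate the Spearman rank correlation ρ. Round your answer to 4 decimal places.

Rank mass: 2, 4, 1, 5, 3
Rank food: 1, 5, 3, 2, 4
d = rank(mass) − rank(food): 1, -1, -2, 3, -1; Σd² = 16
ρ = 1 − 6Σd² / [n(n²−1)] = 1 − 6×16 / (5×24) = 1 − 96/120 ≈ 0.2000

0.2000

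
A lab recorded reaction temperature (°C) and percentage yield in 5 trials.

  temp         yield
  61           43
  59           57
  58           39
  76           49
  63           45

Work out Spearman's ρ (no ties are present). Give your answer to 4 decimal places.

Rank temp: 3, 2, 1, 5, 4
Rank yield: 2, 5, 1, 4, 3
d = rank(temp) − rank(yield): 1, -3, 0, 1, 1; Σd² = 12
ρ = 1 − 6Σd² / [n(n²−1)] = 1 − 6×12 / (5×24) = 1 − 72/120 ≈ 0.4000

0.4000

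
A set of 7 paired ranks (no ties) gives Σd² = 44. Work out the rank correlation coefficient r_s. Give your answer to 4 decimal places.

0.2143

ρ = 1 − 6Σd² / [n(n²−1)] = 1 − 6×44 / (7×48)
  = 1 − 264/336 = 1 − 0.78571 ≈ 0.2143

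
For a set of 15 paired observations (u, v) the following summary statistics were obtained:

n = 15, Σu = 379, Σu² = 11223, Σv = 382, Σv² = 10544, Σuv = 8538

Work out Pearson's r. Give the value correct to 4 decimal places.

r = (nΣuv − ΣuΣv) / √[(nΣu² − (Σu)²)(nΣv² − (Σv)²)]
Numerator: 15×8538 − 379×382 = -16708
Denominator: √[(168345 − 143641)(158160 − 145924)] = √[24704 × 12236] = 17386.1480
r = -16708 / 17386.1480 ≈ -0.9610

-0.9610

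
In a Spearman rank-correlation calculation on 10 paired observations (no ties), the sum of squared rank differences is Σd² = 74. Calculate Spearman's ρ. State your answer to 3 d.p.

0.552

ρ = 1 − 6Σd² / [n(n²−1)] = 1 − 6×74 / (10×99)
  = 1 − 444/990 = 1 − 0.4485 ≈ 0.552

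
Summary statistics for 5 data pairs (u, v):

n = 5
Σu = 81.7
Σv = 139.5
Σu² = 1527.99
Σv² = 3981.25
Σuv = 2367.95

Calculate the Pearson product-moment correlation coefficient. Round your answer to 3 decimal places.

r = (nΣuv − ΣuΣv) / √[(nΣu² − (Σu)²)(nΣv² − (Σv)²)]
Numerator: 5×2367.95 − 81.7×139.5 = 442.6
Denominator: √[(7639.95 − 6674.89)(19906.25 − 19460.25)] = √[965.06 × 446] = 656.0616
r = 442.6 / 656.0616 ≈ 0.675

0.675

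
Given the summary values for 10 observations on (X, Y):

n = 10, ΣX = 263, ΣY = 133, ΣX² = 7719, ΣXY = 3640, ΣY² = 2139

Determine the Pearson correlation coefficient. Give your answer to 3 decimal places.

0.261

r = (nΣXY − ΣXΣY) / √[(nΣX² − (ΣX)²)(nΣY² − (ΣY)²)]
Numerator: 10×3640 − 263×133 = 1421
Denominator: √[(77190 − 69169)(21390 − 17689)] = √[8021 × 3701] = 5448.4604
r = 1421 / 5448.4604 ≈ 0.261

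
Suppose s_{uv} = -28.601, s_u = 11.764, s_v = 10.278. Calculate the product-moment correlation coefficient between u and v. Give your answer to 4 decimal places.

-0.2365

r = Cov(u,v) / (s_u · s_v) = -28.601 / (11.764 × 10.278)
  = -28.601 / 120.9104 ≈ -0.2365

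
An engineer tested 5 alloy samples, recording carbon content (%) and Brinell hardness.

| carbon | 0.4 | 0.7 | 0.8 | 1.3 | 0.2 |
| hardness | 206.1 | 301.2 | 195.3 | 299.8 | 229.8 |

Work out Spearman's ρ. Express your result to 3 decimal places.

Rank carbon: 2, 3, 4, 5, 1
Rank hardness: 2, 5, 1, 4, 3
d = rank(carbon) − rank(hardness): 0, -2, 3, 1, -2; Σd² = 18
ρ = 1 − 6Σd² / [n(n²−1)] = 1 − 6×18 / (5×24) = 1 − 108/120 ≈ 0.100

0.100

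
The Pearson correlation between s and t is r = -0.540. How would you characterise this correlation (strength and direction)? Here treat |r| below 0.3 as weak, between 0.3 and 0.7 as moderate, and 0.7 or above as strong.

moderate negative

r = -0.540 < 0 so the relationship is negative.
|r| = 0.540, which falls in the moderate range.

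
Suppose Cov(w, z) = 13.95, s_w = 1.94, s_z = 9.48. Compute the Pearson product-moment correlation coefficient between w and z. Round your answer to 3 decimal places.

r = Cov(w,z) / (s_w · s_z) = 13.95 / (1.94 × 9.48)
  = 13.95 / 18.3912 ≈ 0.759

0.759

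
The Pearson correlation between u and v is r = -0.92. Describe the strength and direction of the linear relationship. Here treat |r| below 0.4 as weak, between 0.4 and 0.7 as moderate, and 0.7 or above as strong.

strong negative

r = -0.92 < 0 so the relationship is negative.
|r| = 0.92, which falls in the strong range.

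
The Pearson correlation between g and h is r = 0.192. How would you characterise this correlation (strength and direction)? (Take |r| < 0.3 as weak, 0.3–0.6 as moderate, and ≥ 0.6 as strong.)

weak positive

r = 0.192 > 0 so the relationship is positive.
|r| = 0.192, which falls in the weak range.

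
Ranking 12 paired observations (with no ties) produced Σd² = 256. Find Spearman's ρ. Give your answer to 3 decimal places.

0.105

ρ = 1 − 6Σd² / [n(n²−1)] = 1 − 6×256 / (12×143)
  = 1 − 1536/1716 = 1 − 0.8951 ≈ 0.105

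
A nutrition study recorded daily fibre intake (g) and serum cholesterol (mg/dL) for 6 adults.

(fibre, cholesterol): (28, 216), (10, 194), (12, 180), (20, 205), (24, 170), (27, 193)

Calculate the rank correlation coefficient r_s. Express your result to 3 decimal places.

Rank fibre: 6, 1, 2, 3, 4, 5
Rank cholesterol: 6, 4, 2, 5, 1, 3
d = rank(fibre) − rank(cholesterol): 0, -3, 0, -2, 3, 2; Σd² = 26
ρ = 1 − 6Σd² / [n(n²−1)] = 1 − 6×26 / (6×35) = 1 − 156/210 ≈ 0.257

0.257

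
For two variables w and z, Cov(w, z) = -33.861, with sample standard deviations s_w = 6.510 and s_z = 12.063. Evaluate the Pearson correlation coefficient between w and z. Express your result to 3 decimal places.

-0.431

r = Cov(w,z) / (s_w · s_z) = -33.861 / (6.510 × 12.063)
  = -33.861 / 78.5301 ≈ -0.431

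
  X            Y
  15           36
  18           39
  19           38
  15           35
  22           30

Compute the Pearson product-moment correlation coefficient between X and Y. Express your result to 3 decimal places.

-0.469

n = 5, ΣX = 89, ΣY = 178, ΣX² = 1619, ΣY² = 6386, ΣXY = 3149
nΣXY − ΣXΣY = 15745 − 15842 = -97
nΣX² − (ΣX)² = 8095 − 7921 = 174; nΣY² − (ΣY)² = 31930 − 31684 = 246
r = -97 / √(174 × 246) = -97 / 206.8913 ≈ -0.469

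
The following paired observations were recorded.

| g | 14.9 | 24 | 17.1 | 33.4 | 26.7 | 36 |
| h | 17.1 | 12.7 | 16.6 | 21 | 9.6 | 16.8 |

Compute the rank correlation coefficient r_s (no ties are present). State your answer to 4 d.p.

0.0857

Rank g: 1, 3, 2, 5, 4, 6
Rank h: 5, 2, 3, 6, 1, 4
d = rank(g) − rank(h): -4, 1, -1, -1, 3, 2; Σd² = 32
ρ = 1 − 6Σd² / [n(n²−1)] = 1 − 6×32 / (6×35) = 1 − 192/210 ≈ 0.0857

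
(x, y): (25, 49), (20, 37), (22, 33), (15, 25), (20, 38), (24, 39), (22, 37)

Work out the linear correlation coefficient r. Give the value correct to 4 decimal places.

n = 7, Σx = 148, Σy = 258, Σx² = 3194, Σy² = 9818, Σxy = 5576
nΣxy − ΣxΣy = 39032 − 38184 = 848
nΣx² − (Σx)² = 22358 − 21904 = 454; nΣy² − (Σy)² = 68726 − 66564 = 2162
r = 848 / √(454 × 2162) = 848 / 990.7310 ≈ 0.8559

0.8559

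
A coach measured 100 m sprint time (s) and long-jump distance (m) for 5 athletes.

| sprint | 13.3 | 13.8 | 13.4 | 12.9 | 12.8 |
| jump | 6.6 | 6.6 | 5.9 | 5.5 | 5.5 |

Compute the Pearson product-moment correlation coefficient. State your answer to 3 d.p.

0.834

n = 5, Σx = 66.2, Σy = 30.1, Σx² = 877.14, Σy² = 182.43, Σxy = 399.27
nΣxy − ΣxΣy = 1996.35 − 1992.62 = 3.73
nΣx² − (Σx)² = 4385.7 − 4382.44 = 3.26; nΣy² − (Σy)² = 912.15 − 906.01 = 6.14
r = 3.73 / √(3.26 × 6.14) = 3.73 / 4.4740 ≈ 0.834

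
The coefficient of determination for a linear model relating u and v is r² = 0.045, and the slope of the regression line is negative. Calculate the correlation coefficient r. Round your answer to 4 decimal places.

|r| = √0.045 = 0.2121
The association is negative, so r = −0.2121.

-0.2121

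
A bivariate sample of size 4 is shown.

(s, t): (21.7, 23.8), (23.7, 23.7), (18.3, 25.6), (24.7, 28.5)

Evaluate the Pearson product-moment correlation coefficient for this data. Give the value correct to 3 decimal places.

0.275

n = 4, Σs = 88.4, Σt = 101.6, Σs² = 1977.56, Σt² = 2595.74, Σst = 2250.58
nΣst − ΣsΣt = 9002.32 − 8981.44 = 20.88
nΣs² − (Σs)² = 7910.24 − 7814.56 = 95.68; nΣt² − (Σt)² = 10382.96 − 10322.56 = 60.4
r = 20.88 / √(95.68 × 60.4) = 20.88 / 76.0202 ≈ 0.275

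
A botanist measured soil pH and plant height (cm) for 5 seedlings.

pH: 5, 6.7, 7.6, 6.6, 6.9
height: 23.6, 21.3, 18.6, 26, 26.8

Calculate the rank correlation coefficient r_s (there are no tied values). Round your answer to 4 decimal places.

Rank pH: 1, 3, 5, 2, 4
Rank height: 3, 2, 1, 4, 5
d = rank(pH) − rank(height): -2, 1, 4, -2, -1; Σd² = 26
ρ = 1 − 6Σd² / [n(n²−1)] = 1 − 6×26 / (5×24) = 1 − 156/120 ≈ -0.3000

-0.3000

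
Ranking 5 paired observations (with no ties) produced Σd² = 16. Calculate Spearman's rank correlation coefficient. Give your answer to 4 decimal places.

ρ = 1 − 6Σd² / [n(n²−1)] = 1 − 6×16 / (5×24)
  = 1 − 96/120 = 1 − 0.80000 ≈ 0.2000

0.2000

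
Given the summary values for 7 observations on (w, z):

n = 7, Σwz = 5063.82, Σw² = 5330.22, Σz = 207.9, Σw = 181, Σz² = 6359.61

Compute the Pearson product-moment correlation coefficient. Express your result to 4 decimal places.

-0.8994

r = (nΣwz − ΣwΣz) / √[(nΣw² − (Σw)²)(nΣz² − (Σz)²)]
Numerator: 7×5063.82 − 181×207.9 = -2183.16
Denominator: √[(37311.54 − 32761)(44517.27 − 43222.41)] = √[4550.54 × 1294.86] = 2427.4085
r = -2183.16 / 2427.4085 ≈ -0.8994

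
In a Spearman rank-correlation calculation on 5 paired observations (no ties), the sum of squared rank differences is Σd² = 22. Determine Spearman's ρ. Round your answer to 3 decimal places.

-0.100

ρ = 1 − 6Σd² / [n(n²−1)] = 1 − 6×22 / (5×24)
  = 1 − 132/120 = 1 − 1.1000 ≈ -0.100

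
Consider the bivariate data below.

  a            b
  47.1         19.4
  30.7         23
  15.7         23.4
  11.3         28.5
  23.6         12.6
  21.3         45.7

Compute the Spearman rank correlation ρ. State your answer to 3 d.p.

-0.657

Rank a: 6, 5, 2, 1, 4, 3
Rank b: 2, 3, 4, 5, 1, 6
d = rank(a) − rank(b): 4, 2, -2, -4, 3, -3; Σd² = 58
ρ = 1 − 6Σd² / [n(n²−1)] = 1 − 6×58 / (6×35) = 1 − 348/210 ≈ -0.657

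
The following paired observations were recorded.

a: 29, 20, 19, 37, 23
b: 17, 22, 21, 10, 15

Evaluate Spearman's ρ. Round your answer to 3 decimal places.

Rank a: 4, 2, 1, 5, 3
Rank b: 3, 5, 4, 1, 2
d = rank(a) − rank(b): 1, -3, -3, 4, 1; Σd² = 36
ρ = 1 − 6Σd² / [n(n²−1)] = 1 − 6×36 / (5×24) = 1 − 216/120 ≈ -0.800

-0.800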